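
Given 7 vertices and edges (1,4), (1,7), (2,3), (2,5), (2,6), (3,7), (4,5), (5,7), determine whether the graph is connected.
Yes (BFS from 1 visits [1, 4, 7, 5, 3, 2, 6] — all 7 vertices reached)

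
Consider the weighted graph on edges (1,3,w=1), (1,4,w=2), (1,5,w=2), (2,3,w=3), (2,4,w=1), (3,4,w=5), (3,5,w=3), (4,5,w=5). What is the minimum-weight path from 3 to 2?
3 (path: 3 -> 2; weights 3 = 3)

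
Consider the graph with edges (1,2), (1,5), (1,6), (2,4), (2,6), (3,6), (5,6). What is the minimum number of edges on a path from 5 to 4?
3 (path: 5 -> 1 -> 2 -> 4, 3 edges)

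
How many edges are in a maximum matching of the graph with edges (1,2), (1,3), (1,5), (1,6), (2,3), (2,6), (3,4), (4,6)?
3 (matching: (1,5), (2,6), (3,4); upper bound floor(n/2) = floor(6/2) = 3)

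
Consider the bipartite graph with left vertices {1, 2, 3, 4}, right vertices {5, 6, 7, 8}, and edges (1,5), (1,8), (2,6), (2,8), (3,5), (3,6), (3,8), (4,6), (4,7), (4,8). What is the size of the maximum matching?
4 (matching: (1,8), (2,6), (3,5), (4,7); upper bound min(|L|,|R|) = min(4,4) = 4)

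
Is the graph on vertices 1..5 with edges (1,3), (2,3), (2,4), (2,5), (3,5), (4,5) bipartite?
No (odd cycle of length 3: 5 -> 3 -> 2 -> 5)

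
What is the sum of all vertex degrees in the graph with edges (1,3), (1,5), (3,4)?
6 (handshake: sum of degrees = 2|E| = 2 x 3 = 6)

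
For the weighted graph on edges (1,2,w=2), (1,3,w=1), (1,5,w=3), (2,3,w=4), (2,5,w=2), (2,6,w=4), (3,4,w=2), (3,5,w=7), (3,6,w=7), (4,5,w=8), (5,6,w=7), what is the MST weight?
11 (MST edges: (1,2,w=2), (1,3,w=1), (2,5,w=2), (2,6,w=4), (3,4,w=2); sum of weights 2 + 1 + 2 + 4 + 2 = 11)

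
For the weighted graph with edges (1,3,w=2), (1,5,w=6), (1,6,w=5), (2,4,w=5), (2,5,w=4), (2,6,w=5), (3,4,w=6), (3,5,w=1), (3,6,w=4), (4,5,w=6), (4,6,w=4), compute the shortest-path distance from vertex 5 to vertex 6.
5 (path: 5 -> 3 -> 6; weights 1 + 4 = 5)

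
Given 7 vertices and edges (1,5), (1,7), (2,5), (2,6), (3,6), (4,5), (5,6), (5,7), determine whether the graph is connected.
Yes (BFS from 1 visits [1, 5, 7, 2, 4, 6, 3] — all 7 vertices reached)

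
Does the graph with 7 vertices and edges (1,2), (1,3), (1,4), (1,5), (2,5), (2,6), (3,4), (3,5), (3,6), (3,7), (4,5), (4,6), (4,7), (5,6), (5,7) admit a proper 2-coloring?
No (odd cycle of length 3: 5 -> 1 -> 2 -> 5)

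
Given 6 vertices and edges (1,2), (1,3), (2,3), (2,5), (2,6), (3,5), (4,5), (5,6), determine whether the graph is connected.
Yes (BFS from 1 visits [1, 2, 3, 5, 6, 4] — all 6 vertices reached)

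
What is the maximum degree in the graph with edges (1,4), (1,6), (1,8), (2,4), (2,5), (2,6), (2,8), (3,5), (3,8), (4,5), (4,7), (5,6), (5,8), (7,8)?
5 (attained at vertices 5, 8)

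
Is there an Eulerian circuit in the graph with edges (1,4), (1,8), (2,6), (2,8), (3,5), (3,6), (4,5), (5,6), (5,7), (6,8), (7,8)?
Yes (the graph is connected and all 8 vertices have even degree)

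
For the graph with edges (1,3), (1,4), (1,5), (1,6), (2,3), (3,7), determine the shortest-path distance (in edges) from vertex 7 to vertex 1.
2 (path: 7 -> 3 -> 1, 2 edges)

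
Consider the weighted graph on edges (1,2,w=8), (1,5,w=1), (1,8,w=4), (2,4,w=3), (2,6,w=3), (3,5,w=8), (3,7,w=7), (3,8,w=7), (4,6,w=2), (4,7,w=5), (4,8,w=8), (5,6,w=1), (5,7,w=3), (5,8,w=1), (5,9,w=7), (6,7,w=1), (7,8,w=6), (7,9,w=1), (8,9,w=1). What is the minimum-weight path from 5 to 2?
4 (path: 5 -> 6 -> 2; weights 1 + 3 = 4)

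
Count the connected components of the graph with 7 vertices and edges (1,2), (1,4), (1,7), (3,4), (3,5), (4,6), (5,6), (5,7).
1 (components: {1, 2, 3, 4, 5, 6, 7})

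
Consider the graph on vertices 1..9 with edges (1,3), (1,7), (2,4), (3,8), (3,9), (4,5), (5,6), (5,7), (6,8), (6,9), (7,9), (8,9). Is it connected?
Yes (BFS from 1 visits [1, 3, 7, 8, 9, 5, 6, 4, 2] — all 9 vertices reached)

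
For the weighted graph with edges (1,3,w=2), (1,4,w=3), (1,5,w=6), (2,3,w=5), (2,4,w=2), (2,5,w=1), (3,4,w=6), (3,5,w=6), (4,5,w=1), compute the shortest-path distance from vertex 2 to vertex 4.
2 (path: 2 -> 4; weights 2 = 2)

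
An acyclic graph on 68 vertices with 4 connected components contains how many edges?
64 (Each of the 4 component trees on V_i vertices has V_i - 1 edges; summing gives V - C = 68 - 4 = 64)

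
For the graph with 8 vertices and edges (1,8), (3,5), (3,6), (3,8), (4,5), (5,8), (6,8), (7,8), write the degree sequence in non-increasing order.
[5, 3, 3, 2, 1, 1, 1, 0] (degrees: deg(1)=1, deg(2)=0, deg(3)=3, deg(4)=1, deg(5)=3, deg(6)=2, deg(7)=1, deg(8)=5)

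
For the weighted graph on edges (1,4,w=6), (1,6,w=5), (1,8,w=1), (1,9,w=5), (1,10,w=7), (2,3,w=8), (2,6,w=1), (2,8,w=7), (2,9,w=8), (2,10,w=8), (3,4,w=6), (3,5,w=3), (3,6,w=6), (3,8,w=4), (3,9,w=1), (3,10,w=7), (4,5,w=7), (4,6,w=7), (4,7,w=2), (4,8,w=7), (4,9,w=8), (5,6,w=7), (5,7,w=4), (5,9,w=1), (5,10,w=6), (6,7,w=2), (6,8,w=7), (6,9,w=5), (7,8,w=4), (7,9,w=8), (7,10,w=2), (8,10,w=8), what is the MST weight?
18 (MST edges: (1,8,w=1), (2,6,w=1), (3,8,w=4), (3,9,w=1), (4,7,w=2), (5,7,w=4), (5,9,w=1), (6,7,w=2), (7,10,w=2); sum of weights 1 + 1 + 4 + 1 + 2 + 4 + 1 + 2 + 2 = 18)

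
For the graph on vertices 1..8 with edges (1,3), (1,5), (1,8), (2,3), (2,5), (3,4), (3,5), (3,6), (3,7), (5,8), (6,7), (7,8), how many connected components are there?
1 (components: {1, 2, 3, 4, 5, 6, 7, 8})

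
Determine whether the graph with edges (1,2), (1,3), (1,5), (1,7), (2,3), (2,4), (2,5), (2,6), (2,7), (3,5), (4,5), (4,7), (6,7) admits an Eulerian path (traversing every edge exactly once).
Yes (the graph is connected and exactly 2 vertices have odd degree: {3, 4}; any Eulerian path must start and end at those)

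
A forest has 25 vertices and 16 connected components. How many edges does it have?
9 (Each of the 16 component trees on V_i vertices has V_i - 1 edges; summing gives V - C = 25 - 16 = 9)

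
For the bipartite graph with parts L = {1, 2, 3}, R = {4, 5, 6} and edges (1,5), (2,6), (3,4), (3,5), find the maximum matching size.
3 (matching: (1,5), (2,6), (3,4); upper bound min(|L|,|R|) = min(3,3) = 3)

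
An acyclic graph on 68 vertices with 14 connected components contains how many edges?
54 (Each of the 14 component trees on V_i vertices has V_i - 1 edges; summing gives V - C = 68 - 14 = 54)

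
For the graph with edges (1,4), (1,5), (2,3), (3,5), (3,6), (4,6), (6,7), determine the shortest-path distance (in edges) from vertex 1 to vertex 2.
3 (path: 1 -> 5 -> 3 -> 2, 3 edges)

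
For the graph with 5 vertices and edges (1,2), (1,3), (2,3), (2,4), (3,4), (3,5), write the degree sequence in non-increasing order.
[4, 3, 2, 2, 1] (degrees: deg(1)=2, deg(2)=3, deg(3)=4, deg(4)=2, deg(5)=1)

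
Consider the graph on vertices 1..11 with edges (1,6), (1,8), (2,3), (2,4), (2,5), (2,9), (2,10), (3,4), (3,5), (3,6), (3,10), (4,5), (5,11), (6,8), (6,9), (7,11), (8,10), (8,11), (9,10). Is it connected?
Yes (BFS from 1 visits [1, 6, 8, 3, 9, 10, 11, 2, 4, 5, 7] — all 11 vertices reached)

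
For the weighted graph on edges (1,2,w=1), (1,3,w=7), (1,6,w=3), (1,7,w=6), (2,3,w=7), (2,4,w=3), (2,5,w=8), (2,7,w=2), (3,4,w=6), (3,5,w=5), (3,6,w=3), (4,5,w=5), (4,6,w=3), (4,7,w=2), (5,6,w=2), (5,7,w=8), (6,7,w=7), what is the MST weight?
13 (MST edges: (1,2,w=1), (1,6,w=3), (2,7,w=2), (3,6,w=3), (4,7,w=2), (5,6,w=2); sum of weights 1 + 3 + 2 + 3 + 2 + 2 = 13)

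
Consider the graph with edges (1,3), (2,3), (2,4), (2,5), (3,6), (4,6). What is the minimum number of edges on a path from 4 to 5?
2 (path: 4 -> 2 -> 5, 2 edges)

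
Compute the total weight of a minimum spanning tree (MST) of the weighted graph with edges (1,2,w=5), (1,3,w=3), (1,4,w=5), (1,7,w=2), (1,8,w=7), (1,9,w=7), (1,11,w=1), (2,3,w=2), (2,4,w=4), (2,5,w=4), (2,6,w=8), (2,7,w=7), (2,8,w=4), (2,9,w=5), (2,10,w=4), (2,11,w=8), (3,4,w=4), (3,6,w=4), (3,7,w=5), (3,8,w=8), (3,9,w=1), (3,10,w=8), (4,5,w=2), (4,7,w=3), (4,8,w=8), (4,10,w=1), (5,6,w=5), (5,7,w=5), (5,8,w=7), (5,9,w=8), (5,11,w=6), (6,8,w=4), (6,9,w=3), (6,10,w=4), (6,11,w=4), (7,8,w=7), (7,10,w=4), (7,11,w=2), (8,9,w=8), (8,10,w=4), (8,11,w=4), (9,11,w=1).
20 (MST edges: (1,7,w=2), (1,11,w=1), (2,3,w=2), (2,8,w=4), (3,9,w=1), (4,5,w=2), (4,7,w=3), (4,10,w=1), (6,9,w=3), (9,11,w=1); sum of weights 2 + 1 + 2 + 4 + 1 + 2 + 3 + 1 + 3 + 1 = 20)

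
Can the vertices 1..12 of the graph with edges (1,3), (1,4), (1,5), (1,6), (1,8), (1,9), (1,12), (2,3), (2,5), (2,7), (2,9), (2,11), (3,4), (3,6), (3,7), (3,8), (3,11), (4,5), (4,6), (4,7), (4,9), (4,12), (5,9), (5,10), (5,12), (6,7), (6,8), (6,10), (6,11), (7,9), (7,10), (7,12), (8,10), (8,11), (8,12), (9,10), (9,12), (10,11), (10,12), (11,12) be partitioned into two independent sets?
No (odd cycle of length 3: 3 -> 1 -> 4 -> 3)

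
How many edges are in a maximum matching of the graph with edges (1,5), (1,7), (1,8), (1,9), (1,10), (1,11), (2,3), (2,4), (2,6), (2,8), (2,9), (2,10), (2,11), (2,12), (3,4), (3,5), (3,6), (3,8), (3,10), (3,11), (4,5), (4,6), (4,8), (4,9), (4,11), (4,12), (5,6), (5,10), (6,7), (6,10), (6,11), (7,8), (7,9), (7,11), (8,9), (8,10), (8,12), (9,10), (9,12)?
6 (matching: (1,5), (2,11), (3,4), (6,10), (7,8), (9,12); upper bound floor(n/2) = floor(12/2) = 6)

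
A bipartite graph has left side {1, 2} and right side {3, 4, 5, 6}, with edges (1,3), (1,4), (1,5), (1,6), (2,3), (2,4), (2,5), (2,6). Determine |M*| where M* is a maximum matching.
2 (matching: (1,6), (2,5); upper bound min(|L|,|R|) = min(2,4) = 2)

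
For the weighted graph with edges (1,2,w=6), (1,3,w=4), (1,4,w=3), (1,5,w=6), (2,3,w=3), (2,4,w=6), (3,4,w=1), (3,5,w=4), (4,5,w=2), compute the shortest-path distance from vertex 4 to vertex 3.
1 (path: 4 -> 3; weights 1 = 1)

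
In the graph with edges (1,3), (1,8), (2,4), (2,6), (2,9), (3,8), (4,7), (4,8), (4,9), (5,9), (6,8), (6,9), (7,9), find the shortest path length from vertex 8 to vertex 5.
3 (path: 8 -> 4 -> 9 -> 5, 3 edges)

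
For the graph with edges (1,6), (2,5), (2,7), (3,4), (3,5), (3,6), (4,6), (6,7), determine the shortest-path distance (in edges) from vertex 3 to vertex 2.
2 (path: 3 -> 5 -> 2, 2 edges)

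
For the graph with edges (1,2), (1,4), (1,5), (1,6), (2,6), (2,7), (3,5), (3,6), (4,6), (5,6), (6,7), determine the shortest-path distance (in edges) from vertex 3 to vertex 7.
2 (path: 3 -> 6 -> 7, 2 edges)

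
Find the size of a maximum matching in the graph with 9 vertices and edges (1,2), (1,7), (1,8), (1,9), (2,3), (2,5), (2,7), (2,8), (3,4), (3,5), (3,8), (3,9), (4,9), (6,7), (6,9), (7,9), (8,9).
4 (matching: (1,8), (2,7), (3,5), (6,9); upper bound floor(n/2) = floor(9/2) = 4)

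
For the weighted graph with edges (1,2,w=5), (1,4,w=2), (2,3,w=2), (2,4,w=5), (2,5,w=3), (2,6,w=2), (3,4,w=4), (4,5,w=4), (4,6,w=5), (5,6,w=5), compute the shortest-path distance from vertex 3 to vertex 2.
2 (path: 3 -> 2; weights 2 = 2)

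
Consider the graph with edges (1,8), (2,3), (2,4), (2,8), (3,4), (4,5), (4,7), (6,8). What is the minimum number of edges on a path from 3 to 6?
3 (path: 3 -> 2 -> 8 -> 6, 3 edges)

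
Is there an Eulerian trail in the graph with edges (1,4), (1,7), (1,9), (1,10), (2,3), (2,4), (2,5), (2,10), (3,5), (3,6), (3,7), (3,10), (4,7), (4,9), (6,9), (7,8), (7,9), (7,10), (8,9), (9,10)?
Yes (the graph is connected and exactly 2 vertices have odd degree: {3, 10}; any Eulerian path must start and end at those)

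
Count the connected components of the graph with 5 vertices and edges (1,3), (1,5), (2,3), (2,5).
2 (components: {1, 2, 3, 5}, {4})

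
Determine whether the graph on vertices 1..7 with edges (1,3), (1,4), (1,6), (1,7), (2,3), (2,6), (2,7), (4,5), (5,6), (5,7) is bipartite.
Yes. Partition: {1, 2, 5}, {3, 4, 6, 7}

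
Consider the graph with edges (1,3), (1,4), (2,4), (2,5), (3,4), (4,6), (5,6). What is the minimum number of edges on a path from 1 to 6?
2 (path: 1 -> 4 -> 6, 2 edges)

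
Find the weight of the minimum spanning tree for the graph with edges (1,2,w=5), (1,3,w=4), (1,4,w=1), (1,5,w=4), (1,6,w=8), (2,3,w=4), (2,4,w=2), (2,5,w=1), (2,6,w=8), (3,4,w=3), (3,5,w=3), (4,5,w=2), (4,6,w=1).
8 (MST edges: (1,4,w=1), (2,4,w=2), (2,5,w=1), (3,4,w=3), (4,6,w=1); sum of weights 1 + 2 + 1 + 3 + 1 = 8)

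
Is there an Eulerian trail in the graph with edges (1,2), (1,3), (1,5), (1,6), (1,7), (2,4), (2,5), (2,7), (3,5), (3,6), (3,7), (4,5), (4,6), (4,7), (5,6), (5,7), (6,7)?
Yes (the graph is connected and exactly 2 vertices have odd degree: {1, 6}; any Eulerian path must start and end at those)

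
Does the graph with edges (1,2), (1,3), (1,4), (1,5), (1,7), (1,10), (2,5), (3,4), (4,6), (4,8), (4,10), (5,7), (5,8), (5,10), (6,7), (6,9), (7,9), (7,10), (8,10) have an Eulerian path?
No (6 vertices have odd degree: {4, 5, 6, 7, 8, 10}; Eulerian path requires 0 or 2)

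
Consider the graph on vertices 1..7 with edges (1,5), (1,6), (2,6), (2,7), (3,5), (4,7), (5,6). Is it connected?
Yes (BFS from 1 visits [1, 5, 6, 3, 2, 7, 4] — all 7 vertices reached)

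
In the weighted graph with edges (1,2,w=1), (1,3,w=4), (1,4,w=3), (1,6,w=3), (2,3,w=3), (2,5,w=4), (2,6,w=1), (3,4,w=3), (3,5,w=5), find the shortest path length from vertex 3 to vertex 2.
3 (path: 3 -> 2; weights 3 = 3)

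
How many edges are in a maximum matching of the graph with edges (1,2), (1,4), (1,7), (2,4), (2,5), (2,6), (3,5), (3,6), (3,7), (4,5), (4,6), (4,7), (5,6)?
3 (matching: (1,4), (3,7), (5,6); upper bound floor(n/2) = floor(7/2) = 3)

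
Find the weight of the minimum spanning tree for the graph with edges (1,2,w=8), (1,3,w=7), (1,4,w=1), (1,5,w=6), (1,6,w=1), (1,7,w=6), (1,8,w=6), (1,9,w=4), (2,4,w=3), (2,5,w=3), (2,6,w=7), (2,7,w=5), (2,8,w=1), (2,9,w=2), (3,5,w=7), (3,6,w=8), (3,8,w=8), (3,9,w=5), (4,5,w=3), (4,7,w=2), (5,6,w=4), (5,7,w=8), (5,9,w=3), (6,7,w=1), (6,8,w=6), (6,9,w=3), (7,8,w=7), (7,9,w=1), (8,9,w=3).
15 (MST edges: (1,4,w=1), (1,6,w=1), (2,5,w=3), (2,8,w=1), (2,9,w=2), (3,9,w=5), (6,7,w=1), (7,9,w=1); sum of weights 1 + 1 + 3 + 1 + 2 + 5 + 1 + 1 = 15)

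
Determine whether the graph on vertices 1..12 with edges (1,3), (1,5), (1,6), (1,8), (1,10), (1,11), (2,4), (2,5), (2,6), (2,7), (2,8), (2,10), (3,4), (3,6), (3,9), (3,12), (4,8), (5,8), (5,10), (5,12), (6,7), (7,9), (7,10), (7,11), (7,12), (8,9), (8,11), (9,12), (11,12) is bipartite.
No (odd cycle of length 3: 3 -> 1 -> 6 -> 3)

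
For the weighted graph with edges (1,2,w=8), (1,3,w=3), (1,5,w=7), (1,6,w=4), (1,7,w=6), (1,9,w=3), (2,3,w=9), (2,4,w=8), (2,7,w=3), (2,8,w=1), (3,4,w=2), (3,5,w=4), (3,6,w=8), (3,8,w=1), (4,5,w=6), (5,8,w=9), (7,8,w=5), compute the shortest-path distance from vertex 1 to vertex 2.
5 (path: 1 -> 3 -> 8 -> 2; weights 3 + 1 + 1 = 5)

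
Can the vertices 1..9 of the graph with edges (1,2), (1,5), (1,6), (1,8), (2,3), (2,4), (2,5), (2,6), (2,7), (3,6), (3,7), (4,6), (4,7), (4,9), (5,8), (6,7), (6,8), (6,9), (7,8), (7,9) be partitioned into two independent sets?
No (odd cycle of length 3: 6 -> 1 -> 2 -> 6)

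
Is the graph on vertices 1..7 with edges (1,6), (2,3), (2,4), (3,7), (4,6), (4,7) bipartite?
Yes. Partition: {1, 3, 4, 5}, {2, 6, 7}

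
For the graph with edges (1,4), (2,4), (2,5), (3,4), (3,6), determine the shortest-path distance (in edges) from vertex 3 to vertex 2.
2 (path: 3 -> 4 -> 2, 2 edges)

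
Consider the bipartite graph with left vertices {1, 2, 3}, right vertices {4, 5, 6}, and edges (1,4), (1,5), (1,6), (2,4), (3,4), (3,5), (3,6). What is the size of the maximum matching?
3 (matching: (1,6), (2,4), (3,5); upper bound min(|L|,|R|) = min(3,3) = 3)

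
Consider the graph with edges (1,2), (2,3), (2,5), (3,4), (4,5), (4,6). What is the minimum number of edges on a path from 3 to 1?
2 (path: 3 -> 2 -> 1, 2 edges)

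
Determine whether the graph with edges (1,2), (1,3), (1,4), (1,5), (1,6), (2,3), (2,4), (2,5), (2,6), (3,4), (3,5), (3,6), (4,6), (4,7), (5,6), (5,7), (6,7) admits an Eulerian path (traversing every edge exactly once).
No (6 vertices have odd degree: {1, 2, 3, 4, 5, 7}; Eulerian path requires 0 or 2)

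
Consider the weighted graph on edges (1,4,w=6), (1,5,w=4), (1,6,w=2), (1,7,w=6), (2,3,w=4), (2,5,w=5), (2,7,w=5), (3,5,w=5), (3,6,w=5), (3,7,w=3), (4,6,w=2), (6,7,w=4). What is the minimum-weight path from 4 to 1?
4 (path: 4 -> 6 -> 1; weights 2 + 2 = 4)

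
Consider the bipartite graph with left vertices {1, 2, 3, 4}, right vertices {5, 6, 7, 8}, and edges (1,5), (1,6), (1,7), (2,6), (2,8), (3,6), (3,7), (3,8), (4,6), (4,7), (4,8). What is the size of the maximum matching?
4 (matching: (1,5), (2,8), (3,6), (4,7); upper bound min(|L|,|R|) = min(4,4) = 4)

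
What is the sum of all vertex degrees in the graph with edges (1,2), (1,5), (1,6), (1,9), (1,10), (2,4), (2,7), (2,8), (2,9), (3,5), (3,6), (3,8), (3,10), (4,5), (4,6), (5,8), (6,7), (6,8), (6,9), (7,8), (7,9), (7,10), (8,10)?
46 (handshake: sum of degrees = 2|E| = 2 x 23 = 46)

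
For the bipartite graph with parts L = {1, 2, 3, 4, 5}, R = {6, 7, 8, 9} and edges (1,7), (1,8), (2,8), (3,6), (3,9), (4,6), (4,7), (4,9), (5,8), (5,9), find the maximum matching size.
4 (matching: (1,7), (2,8), (3,9), (4,6); upper bound min(|L|,|R|) = min(5,4) = 4)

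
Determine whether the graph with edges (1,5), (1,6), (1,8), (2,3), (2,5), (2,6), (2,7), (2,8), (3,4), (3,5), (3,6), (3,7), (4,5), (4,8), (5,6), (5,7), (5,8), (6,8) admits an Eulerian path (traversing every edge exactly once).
No (8 vertices have odd degree: {1, 2, 3, 4, 5, 6, 7, 8}; Eulerian path requires 0 or 2)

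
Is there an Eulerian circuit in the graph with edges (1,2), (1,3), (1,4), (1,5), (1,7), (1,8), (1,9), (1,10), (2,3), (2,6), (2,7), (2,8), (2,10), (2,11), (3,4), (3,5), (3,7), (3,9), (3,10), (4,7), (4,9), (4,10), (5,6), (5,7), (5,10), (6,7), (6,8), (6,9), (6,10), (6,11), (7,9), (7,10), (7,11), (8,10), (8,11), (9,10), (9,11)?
No (10 vertices have odd degree: {2, 3, 4, 5, 6, 7, 8, 9, 10, 11}; Eulerian circuit requires 0)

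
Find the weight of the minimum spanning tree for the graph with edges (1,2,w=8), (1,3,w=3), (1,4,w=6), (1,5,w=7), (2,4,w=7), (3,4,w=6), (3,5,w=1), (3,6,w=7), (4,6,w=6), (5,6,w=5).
22 (MST edges: (1,3,w=3), (1,4,w=6), (2,4,w=7), (3,5,w=1), (5,6,w=5); sum of weights 3 + 6 + 7 + 1 + 5 = 22)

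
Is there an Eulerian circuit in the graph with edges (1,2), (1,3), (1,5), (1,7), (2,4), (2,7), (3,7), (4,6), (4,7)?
No (4 vertices have odd degree: {2, 4, 5, 6}; Eulerian circuit requires 0)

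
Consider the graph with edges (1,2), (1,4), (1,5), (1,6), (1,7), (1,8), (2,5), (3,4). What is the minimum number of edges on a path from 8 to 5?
2 (path: 8 -> 1 -> 5, 2 edges)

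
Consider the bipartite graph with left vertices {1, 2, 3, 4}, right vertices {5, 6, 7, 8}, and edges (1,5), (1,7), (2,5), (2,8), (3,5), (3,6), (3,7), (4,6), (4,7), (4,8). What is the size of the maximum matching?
4 (matching: (1,7), (2,8), (3,5), (4,6); upper bound min(|L|,|R|) = min(4,4) = 4)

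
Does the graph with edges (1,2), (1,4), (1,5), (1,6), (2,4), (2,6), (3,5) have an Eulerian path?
Yes (the graph is connected and exactly 2 vertices have odd degree: {2, 3}; any Eulerian path must start and end at those)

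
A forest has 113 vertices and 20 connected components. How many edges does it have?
93 (Each of the 20 component trees on V_i vertices has V_i - 1 edges; summing gives V - C = 113 - 20 = 93)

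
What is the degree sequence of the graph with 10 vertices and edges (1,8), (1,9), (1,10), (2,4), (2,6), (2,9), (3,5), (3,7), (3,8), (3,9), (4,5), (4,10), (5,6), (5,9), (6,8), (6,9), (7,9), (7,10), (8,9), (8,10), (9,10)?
[8, 5, 5, 4, 4, 4, 3, 3, 3, 3] (degrees: deg(1)=3, deg(2)=3, deg(3)=4, deg(4)=3, deg(5)=4, deg(6)=4, deg(7)=3, deg(8)=5, deg(9)=8, deg(10)=5)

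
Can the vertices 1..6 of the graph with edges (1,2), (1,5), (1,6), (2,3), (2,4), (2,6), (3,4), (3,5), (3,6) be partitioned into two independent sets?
No (odd cycle of length 3: 2 -> 1 -> 6 -> 2)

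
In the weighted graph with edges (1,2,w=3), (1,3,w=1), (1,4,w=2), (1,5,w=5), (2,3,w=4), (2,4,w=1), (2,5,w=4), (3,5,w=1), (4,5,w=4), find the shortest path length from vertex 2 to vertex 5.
4 (path: 2 -> 5; weights 4 = 4)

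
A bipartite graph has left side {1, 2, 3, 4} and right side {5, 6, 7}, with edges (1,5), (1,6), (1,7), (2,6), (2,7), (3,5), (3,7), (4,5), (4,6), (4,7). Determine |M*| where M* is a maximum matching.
3 (matching: (1,7), (2,6), (3,5); upper bound min(|L|,|R|) = min(4,3) = 3)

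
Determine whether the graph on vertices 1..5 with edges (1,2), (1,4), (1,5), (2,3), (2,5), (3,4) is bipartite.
No (odd cycle of length 3: 2 -> 1 -> 5 -> 2)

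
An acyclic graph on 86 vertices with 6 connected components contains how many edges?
80 (Each of the 6 component trees on V_i vertices has V_i - 1 edges; summing gives V - C = 86 - 6 = 80)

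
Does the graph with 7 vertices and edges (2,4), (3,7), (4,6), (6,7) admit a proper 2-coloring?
Yes. Partition: {1, 2, 3, 5, 6}, {4, 7}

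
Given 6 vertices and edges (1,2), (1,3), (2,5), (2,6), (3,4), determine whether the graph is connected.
Yes (BFS from 1 visits [1, 2, 3, 5, 6, 4] — all 6 vertices reached)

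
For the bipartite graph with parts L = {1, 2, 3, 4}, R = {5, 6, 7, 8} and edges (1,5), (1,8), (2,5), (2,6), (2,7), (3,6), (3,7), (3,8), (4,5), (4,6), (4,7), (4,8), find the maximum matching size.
4 (matching: (1,8), (2,7), (3,6), (4,5); upper bound min(|L|,|R|) = min(4,4) = 4)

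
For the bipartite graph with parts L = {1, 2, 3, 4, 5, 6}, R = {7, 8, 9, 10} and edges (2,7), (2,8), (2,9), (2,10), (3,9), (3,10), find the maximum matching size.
2 (matching: (2,10), (3,9); upper bound min(|L|,|R|) = min(6,4) = 4)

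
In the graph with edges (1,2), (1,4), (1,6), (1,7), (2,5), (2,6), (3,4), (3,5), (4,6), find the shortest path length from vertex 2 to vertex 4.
2 (path: 2 -> 6 -> 4, 2 edges)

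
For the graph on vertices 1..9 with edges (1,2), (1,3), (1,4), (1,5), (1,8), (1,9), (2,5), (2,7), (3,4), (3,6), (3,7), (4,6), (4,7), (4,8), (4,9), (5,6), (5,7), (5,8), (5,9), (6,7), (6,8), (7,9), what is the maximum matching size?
4 (matching: (1,4), (2,7), (5,9), (6,8); upper bound floor(n/2) = floor(9/2) = 4)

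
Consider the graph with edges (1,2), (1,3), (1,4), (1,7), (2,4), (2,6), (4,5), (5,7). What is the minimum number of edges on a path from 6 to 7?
3 (path: 6 -> 2 -> 1 -> 7, 3 edges)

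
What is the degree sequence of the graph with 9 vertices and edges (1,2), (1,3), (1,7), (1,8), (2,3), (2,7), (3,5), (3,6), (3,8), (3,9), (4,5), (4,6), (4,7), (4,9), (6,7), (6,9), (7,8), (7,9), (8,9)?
[6, 6, 5, 4, 4, 4, 4, 3, 2] (degrees: deg(1)=4, deg(2)=3, deg(3)=6, deg(4)=4, deg(5)=2, deg(6)=4, deg(7)=6, deg(8)=4, deg(9)=5)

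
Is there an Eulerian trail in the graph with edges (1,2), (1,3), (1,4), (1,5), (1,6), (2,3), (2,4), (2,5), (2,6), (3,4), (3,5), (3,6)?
No (6 vertices have odd degree: {1, 2, 3, 4, 5, 6}; Eulerian path requires 0 or 2)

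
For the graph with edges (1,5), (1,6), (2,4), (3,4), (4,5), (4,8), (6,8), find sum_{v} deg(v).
14 (handshake: sum of degrees = 2|E| = 2 x 7 = 14)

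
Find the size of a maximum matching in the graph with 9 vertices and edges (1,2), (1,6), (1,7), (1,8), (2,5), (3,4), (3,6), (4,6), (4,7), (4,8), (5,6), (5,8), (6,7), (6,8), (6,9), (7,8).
4 (matching: (1,7), (3,4), (5,8), (6,9); upper bound floor(n/2) = floor(9/2) = 4)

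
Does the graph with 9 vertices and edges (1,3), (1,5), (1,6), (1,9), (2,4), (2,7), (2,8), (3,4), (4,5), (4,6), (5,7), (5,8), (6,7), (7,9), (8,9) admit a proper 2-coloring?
Yes. Partition: {1, 4, 7, 8}, {2, 3, 5, 6, 9}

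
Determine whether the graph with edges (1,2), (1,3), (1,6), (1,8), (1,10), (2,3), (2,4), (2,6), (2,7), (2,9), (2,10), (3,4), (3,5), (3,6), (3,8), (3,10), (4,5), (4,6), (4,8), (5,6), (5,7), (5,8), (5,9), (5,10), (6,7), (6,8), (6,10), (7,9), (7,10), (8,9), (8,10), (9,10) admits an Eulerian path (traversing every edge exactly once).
No (8 vertices have odd degree: {1, 2, 3, 4, 5, 7, 8, 9}; Eulerian path requires 0 or 2)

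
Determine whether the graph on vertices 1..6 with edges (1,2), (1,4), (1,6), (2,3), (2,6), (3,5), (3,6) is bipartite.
No (odd cycle of length 3: 2 -> 1 -> 6 -> 2)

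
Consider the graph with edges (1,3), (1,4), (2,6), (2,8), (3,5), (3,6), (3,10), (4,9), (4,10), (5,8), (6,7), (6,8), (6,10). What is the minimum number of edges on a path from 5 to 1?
2 (path: 5 -> 3 -> 1, 2 edges)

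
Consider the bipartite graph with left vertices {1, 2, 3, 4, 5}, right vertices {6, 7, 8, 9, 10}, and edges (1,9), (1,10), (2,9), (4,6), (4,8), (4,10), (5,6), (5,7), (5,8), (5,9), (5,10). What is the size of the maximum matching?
4 (matching: (1,10), (2,9), (4,8), (5,7); upper bound min(|L|,|R|) = min(5,5) = 5)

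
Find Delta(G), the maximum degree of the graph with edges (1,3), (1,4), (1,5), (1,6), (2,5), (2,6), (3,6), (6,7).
4 (attained at vertices 1, 6)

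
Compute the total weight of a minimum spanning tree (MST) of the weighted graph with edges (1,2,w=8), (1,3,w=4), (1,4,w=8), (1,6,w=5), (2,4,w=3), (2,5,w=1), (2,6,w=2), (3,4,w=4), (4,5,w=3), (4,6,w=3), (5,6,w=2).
14 (MST edges: (1,3,w=4), (2,4,w=3), (2,5,w=1), (2,6,w=2), (3,4,w=4); sum of weights 4 + 3 + 1 + 2 + 4 = 14)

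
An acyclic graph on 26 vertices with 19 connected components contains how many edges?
7 (Each of the 19 component trees on V_i vertices has V_i - 1 edges; summing gives V - C = 26 - 19 = 7)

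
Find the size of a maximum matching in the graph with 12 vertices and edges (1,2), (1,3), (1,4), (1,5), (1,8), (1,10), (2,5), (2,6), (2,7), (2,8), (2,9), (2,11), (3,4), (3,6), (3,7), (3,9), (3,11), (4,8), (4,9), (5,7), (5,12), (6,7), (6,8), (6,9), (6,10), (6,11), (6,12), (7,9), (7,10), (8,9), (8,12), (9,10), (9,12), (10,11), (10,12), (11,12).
6 (matching: (1,10), (2,11), (3,9), (4,8), (5,7), (6,12); upper bound floor(n/2) = floor(12/2) = 6)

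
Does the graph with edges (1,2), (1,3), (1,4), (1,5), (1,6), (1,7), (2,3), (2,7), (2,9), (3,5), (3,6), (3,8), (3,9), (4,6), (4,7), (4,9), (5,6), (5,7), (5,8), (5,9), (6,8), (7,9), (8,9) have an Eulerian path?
Yes (the graph is connected and exactly 2 vertices have odd degree: {6, 7}; any Eulerian path must start and end at those)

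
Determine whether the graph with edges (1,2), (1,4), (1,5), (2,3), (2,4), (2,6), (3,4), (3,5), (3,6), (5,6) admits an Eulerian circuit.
No (4 vertices have odd degree: {1, 4, 5, 6}; Eulerian circuit requires 0)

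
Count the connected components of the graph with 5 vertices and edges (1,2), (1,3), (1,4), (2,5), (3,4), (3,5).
1 (components: {1, 2, 3, 4, 5})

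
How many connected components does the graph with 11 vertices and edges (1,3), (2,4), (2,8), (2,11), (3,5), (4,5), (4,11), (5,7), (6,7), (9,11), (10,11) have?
1 (components: {1, 2, 3, 4, 5, 6, 7, 8, 9, 10, 11})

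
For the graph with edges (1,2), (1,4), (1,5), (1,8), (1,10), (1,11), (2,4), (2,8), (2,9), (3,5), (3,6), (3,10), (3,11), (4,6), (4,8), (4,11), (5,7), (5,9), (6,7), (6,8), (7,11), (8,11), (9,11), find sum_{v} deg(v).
46 (handshake: sum of degrees = 2|E| = 2 x 23 = 46)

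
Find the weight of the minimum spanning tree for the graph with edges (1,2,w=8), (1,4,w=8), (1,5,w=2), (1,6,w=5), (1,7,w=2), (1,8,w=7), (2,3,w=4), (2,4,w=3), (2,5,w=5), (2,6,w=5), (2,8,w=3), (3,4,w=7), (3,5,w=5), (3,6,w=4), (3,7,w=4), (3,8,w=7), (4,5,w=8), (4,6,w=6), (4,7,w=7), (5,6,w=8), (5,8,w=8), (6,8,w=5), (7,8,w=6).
22 (MST edges: (1,5,w=2), (1,7,w=2), (2,3,w=4), (2,4,w=3), (2,8,w=3), (3,6,w=4), (3,7,w=4); sum of weights 2 + 2 + 4 + 3 + 3 + 4 + 4 = 22)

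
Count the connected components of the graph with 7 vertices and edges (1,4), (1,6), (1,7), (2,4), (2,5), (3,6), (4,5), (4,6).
1 (components: {1, 2, 3, 4, 5, 6, 7})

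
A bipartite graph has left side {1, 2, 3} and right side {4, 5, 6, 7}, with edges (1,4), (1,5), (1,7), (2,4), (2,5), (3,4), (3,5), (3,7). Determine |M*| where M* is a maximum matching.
3 (matching: (1,7), (2,5), (3,4); upper bound min(|L|,|R|) = min(3,4) = 3)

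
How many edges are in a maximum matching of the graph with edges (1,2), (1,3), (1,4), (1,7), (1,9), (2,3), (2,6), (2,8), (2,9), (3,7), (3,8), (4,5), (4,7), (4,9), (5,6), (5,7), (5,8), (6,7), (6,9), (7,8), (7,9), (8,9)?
4 (matching: (1,2), (4,9), (5,6), (7,8); upper bound floor(n/2) = floor(9/2) = 4)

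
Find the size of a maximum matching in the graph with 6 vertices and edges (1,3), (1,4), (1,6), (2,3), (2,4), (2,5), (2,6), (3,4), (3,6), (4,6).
3 (matching: (1,4), (2,5), (3,6); upper bound floor(n/2) = floor(6/2) = 3)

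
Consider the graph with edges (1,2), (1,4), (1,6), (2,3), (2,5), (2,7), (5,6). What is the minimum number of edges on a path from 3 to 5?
2 (path: 3 -> 2 -> 5, 2 edges)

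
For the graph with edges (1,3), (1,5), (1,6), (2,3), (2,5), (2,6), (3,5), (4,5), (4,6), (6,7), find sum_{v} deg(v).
20 (handshake: sum of degrees = 2|E| = 2 x 10 = 20)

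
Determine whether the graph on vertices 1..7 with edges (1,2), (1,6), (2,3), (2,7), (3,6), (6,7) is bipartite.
Yes. Partition: {1, 3, 4, 5, 7}, {2, 6}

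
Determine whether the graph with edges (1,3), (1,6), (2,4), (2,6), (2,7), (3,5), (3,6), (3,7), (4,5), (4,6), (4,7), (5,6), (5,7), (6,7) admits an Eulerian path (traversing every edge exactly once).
Yes (the graph is connected and exactly 2 vertices have odd degree: {2, 7}; any Eulerian path must start and end at those)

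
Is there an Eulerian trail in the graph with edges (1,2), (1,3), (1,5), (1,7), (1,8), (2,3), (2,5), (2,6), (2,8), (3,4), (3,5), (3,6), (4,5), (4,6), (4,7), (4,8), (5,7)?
No (8 vertices have odd degree: {1, 2, 3, 4, 5, 6, 7, 8}; Eulerian path requires 0 or 2)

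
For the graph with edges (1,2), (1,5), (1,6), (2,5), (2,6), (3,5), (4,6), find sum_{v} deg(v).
14 (handshake: sum of degrees = 2|E| = 2 x 7 = 14)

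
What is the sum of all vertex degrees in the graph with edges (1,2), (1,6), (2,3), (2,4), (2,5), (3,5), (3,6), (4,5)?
16 (handshake: sum of degrees = 2|E| = 2 x 8 = 16)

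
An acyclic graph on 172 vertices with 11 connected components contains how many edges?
161 (Each of the 11 component trees on V_i vertices has V_i - 1 edges; summing gives V - C = 172 - 11 = 161)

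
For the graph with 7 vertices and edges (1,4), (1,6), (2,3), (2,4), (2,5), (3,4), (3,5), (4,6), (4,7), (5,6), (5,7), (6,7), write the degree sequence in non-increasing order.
[5, 4, 4, 3, 3, 3, 2] (degrees: deg(1)=2, deg(2)=3, deg(3)=3, deg(4)=5, deg(5)=4, deg(6)=4, deg(7)=3)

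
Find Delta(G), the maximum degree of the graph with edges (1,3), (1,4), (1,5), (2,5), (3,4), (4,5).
3 (attained at vertices 1, 4, 5)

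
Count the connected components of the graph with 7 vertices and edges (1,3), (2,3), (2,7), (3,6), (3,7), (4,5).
2 (components: {1, 2, 3, 6, 7}, {4, 5})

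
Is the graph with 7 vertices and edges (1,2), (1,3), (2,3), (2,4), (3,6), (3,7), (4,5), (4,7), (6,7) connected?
Yes (BFS from 1 visits [1, 2, 3, 4, 6, 7, 5] — all 7 vertices reached)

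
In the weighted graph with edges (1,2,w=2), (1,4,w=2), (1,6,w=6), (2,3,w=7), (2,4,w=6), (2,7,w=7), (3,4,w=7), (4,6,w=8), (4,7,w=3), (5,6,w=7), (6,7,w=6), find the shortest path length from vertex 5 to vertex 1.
13 (path: 5 -> 6 -> 1; weights 7 + 6 = 13)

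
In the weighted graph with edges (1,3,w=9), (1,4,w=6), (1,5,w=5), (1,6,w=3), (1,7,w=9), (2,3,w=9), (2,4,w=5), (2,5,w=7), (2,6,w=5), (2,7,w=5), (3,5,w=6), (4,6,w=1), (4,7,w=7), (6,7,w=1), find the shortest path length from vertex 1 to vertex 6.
3 (path: 1 -> 6; weights 3 = 3)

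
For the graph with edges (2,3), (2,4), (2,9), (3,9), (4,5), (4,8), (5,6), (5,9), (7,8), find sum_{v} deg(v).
18 (handshake: sum of degrees = 2|E| = 2 x 9 = 18)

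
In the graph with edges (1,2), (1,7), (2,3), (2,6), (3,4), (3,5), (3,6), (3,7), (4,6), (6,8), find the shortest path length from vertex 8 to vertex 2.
2 (path: 8 -> 6 -> 2, 2 edges)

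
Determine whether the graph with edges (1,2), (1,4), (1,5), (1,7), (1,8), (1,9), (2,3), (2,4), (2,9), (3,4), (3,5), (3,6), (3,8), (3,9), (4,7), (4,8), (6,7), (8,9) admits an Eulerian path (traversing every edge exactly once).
Yes (the graph is connected and exactly 2 vertices have odd degree: {4, 7}; any Eulerian path must start and end at those)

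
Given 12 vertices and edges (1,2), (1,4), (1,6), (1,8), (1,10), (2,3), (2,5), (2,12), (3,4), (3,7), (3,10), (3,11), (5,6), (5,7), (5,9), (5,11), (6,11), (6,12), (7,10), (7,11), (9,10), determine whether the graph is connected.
Yes (BFS from 1 visits [1, 2, 4, 6, 8, 10, 3, 5, 12, 11, 7, 9] — all 12 vertices reached)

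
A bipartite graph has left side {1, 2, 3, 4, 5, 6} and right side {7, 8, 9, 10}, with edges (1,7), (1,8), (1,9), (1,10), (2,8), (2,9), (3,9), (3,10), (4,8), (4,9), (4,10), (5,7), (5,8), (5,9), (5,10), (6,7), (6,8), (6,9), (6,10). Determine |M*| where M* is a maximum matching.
4 (matching: (1,10), (2,9), (4,8), (5,7); upper bound min(|L|,|R|) = min(6,4) = 4)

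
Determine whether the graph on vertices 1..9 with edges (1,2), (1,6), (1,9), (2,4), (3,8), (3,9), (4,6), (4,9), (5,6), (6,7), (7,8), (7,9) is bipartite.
Yes. Partition: {1, 3, 4, 5, 7}, {2, 6, 8, 9}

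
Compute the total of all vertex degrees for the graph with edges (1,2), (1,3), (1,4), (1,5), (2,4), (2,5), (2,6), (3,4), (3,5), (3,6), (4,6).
22 (handshake: sum of degrees = 2|E| = 2 x 11 = 22)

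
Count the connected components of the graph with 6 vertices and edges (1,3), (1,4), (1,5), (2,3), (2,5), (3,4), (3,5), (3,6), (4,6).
1 (components: {1, 2, 3, 4, 5, 6})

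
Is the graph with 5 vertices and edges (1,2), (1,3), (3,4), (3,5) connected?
Yes (BFS from 1 visits [1, 2, 3, 4, 5] — all 5 vertices reached)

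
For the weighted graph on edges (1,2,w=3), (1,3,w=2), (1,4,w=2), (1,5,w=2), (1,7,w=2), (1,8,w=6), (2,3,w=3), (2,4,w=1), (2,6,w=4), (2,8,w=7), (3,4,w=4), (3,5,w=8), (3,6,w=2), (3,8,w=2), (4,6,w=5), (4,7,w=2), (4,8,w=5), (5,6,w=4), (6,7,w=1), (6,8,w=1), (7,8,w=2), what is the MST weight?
11 (MST edges: (1,3,w=2), (1,4,w=2), (1,5,w=2), (1,7,w=2), (2,4,w=1), (6,7,w=1), (6,8,w=1); sum of weights 2 + 2 + 2 + 2 + 1 + 1 + 1 = 11)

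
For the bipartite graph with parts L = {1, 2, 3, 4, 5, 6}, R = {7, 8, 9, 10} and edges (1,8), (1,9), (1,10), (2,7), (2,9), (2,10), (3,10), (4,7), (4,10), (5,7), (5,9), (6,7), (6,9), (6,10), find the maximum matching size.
4 (matching: (1,8), (2,9), (3,10), (4,7); upper bound min(|L|,|R|) = min(6,4) = 4)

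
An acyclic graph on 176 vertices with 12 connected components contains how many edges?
164 (Each of the 12 component trees on V_i vertices has V_i - 1 edges; summing gives V - C = 176 - 12 = 164)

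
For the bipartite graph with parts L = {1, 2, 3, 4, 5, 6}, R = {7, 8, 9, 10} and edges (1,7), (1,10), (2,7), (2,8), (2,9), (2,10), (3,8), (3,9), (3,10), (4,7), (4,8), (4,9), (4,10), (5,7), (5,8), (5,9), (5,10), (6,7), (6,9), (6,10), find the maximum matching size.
4 (matching: (1,10), (2,9), (3,8), (4,7); upper bound min(|L|,|R|) = min(6,4) = 4)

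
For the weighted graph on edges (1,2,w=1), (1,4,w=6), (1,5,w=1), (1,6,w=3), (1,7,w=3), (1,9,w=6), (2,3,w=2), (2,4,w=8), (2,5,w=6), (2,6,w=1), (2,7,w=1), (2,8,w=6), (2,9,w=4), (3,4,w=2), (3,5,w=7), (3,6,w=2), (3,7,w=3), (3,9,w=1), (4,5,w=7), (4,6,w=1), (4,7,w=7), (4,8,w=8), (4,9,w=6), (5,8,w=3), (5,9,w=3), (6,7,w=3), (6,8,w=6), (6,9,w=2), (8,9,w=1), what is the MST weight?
9 (MST edges: (1,2,w=1), (1,5,w=1), (2,3,w=2), (2,6,w=1), (2,7,w=1), (3,9,w=1), (4,6,w=1), (8,9,w=1); sum of weights 1 + 1 + 2 + 1 + 1 + 1 + 1 + 1 = 9)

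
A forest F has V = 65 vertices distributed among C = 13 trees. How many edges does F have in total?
52 (Each of the 13 component trees on V_i vertices has V_i - 1 edges; summing gives V - C = 65 - 13 = 52)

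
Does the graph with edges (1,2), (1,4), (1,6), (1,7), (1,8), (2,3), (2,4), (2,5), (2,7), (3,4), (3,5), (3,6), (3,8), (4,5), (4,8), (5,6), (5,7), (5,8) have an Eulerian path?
No (6 vertices have odd degree: {1, 2, 3, 4, 6, 7}; Eulerian path requires 0 or 2)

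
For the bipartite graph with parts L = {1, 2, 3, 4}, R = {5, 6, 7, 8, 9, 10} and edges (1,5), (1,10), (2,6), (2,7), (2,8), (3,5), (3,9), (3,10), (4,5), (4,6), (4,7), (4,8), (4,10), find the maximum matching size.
4 (matching: (1,10), (2,8), (3,9), (4,7); upper bound min(|L|,|R|) = min(4,6) = 4)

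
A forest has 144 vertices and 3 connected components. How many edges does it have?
141 (Each of the 3 component trees on V_i vertices has V_i - 1 edges; summing gives V - C = 144 - 3 = 141)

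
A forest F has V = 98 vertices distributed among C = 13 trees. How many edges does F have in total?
85 (Each of the 13 component trees on V_i vertices has V_i - 1 edges; summing gives V - C = 98 - 13 = 85)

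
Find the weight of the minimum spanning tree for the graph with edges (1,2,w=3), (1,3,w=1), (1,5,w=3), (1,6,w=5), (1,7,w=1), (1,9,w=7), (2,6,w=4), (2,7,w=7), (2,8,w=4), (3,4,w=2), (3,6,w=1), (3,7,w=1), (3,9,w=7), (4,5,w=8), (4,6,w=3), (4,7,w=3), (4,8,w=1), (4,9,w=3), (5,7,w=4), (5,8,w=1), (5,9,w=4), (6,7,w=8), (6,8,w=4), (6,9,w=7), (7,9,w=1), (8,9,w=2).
11 (MST edges: (1,2,w=3), (1,3,w=1), (1,7,w=1), (3,4,w=2), (3,6,w=1), (4,8,w=1), (5,8,w=1), (7,9,w=1); sum of weights 3 + 1 + 1 + 2 + 1 + 1 + 1 + 1 = 11)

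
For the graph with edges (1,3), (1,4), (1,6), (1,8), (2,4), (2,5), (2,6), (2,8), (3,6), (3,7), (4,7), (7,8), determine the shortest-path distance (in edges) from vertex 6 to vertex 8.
2 (path: 6 -> 1 -> 8, 2 edges)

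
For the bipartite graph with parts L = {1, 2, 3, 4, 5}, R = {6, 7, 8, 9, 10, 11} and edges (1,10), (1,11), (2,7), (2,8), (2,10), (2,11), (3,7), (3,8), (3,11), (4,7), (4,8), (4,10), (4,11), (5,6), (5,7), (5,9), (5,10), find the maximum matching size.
5 (matching: (1,11), (2,10), (3,8), (4,7), (5,9); upper bound min(|L|,|R|) = min(5,6) = 5)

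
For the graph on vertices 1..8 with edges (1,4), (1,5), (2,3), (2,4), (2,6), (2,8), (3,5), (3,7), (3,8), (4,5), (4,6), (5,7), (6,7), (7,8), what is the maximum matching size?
4 (matching: (1,4), (2,8), (3,5), (6,7); upper bound floor(n/2) = floor(8/2) = 4)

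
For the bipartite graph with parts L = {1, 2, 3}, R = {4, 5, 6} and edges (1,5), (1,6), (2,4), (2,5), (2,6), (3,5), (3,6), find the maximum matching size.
3 (matching: (1,6), (2,4), (3,5); upper bound min(|L|,|R|) = min(3,3) = 3)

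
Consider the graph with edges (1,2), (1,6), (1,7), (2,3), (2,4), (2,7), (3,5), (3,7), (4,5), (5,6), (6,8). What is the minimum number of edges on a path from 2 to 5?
2 (path: 2 -> 4 -> 5, 2 edges)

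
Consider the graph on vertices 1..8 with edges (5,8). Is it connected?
No, it has 7 components: {1}, {2}, {3}, {4}, {5, 8}, {6}, {7}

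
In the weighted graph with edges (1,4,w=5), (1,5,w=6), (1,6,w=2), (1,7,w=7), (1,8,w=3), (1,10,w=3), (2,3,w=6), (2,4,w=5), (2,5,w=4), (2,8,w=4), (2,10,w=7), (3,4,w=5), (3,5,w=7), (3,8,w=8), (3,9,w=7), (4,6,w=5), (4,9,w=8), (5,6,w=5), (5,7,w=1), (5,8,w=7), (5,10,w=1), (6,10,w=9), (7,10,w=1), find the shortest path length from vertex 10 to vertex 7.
1 (path: 10 -> 7; weights 1 = 1)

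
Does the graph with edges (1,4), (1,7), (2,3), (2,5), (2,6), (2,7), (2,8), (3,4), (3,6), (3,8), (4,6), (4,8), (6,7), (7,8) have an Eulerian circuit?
No (2 vertices have odd degree: {2, 5}; Eulerian circuit requires 0)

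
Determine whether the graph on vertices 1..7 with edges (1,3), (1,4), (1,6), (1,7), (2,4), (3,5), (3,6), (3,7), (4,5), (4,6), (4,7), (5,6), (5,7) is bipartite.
No (odd cycle of length 3: 7 -> 1 -> 3 -> 7)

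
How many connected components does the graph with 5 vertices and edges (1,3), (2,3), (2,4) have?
2 (components: {1, 2, 3, 4}, {5})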